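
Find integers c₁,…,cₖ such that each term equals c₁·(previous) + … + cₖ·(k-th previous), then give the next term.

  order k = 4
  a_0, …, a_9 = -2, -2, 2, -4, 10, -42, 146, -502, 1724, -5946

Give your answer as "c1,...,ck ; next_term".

-3,1,-1,3 ; 20502

  a_4 = -3·-4 + 1·2 + -1·-2 + 3·-2 = 10
  a_5 = -3·10 + 1·-4 + -1·2 + 3·-2 = -42
  a_6 = -3·-42 + 1·10 + -1·-4 + 3·2 = 146
  a_7 = -3·146 + 1·-42 + -1·10 + 3·-4 = -502
  a_8 = -3·-502 + 1·146 + -1·-42 + 3·10 = 1724
  a_9 = -3·1724 + 1·-502 + -1·146 + 3·-42 = -5946
  a_10 = -3·-5946 + 1·1724 + -1·-502 + 3·146 = 20502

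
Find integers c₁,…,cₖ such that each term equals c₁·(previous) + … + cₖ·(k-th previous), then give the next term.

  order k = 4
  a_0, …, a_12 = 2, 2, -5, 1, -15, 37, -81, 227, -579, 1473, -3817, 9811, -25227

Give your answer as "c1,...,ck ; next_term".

-2,1,-2,-2 ; 64953

  a_4 = -2·1 + 1·-5 + -2·2 + -2·2 = -15
  a_5 = -2·-15 + 1·1 + -2·-5 + -2·2 = 37
  a_6 = -2·37 + 1·-15 + -2·1 + -2·-5 = -81
  a_7 = -2·-81 + 1·37 + -2·-15 + -2·1 = 227
  a_8 = -2·227 + 1·-81 + -2·37 + -2·-15 = -579
  a_9 = -2·-579 + 1·227 + -2·-81 + -2·37 = 1473
  a_10 = -2·1473 + 1·-579 + -2·227 + -2·-81 = -3817
  a_11 = -2·-3817 + 1·1473 + -2·-579 + -2·227 = 9811
  a_12 = -2·9811 + 1·-3817 + -2·1473 + -2·-579 = -25227
  a_13 = -2·-25227 + 1·9811 + -2·-3817 + -2·1473 = 64953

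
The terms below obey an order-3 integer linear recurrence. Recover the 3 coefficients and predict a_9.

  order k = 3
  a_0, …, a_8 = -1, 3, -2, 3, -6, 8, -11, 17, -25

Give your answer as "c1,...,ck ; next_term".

-1,0,-1 ; 36

  a_3 = -1·-2 + 0·3 + -1·-1 = 3
  a_4 = -1·3 + 0·-2 + -1·3 = -6
  a_5 = -1·-6 + 0·3 + -1·-2 = 8
  a_6 = -1·8 + 0·-6 + -1·3 = -11
  a_7 = -1·-11 + 0·8 + -1·-6 = 17
  a_8 = -1·17 + 0·-11 + -1·8 = -25
  a_9 = -1·-25 + 0·17 + -1·-11 = 36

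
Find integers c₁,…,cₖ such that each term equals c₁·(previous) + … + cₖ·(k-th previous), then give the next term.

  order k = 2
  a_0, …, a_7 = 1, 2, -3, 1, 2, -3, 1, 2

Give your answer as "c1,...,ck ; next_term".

  a_2 = -1·2 + -1·1 = -3
  a_3 = -1·-3 + -1·2 = 1
  a_4 = -1·1 + -1·-3 = 2
  a_5 = -1·2 + -1·1 = -3
  a_6 = -1·-3 + -1·2 = 1
  a_7 = -1·1 + -1·-3 = 2
  a_8 = -1·2 + -1·1 = -3

-1,-1 ; -3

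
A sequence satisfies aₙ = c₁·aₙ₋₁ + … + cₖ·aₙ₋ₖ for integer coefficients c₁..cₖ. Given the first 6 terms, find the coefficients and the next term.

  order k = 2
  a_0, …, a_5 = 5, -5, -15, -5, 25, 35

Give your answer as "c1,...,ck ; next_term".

  a_2 = 1·-5 + -2·5 = -15
  a_3 = 1·-15 + -2·-5 = -5
  a_4 = 1·-5 + -2·-15 = 25
  a_5 = 1·25 + -2·-5 = 35
  a_6 = 1·35 + -2·25 = -15

1,-2 ; -15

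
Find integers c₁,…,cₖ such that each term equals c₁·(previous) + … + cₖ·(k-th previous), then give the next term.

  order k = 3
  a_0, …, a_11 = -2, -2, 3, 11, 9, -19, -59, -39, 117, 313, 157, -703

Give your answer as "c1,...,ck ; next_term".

1,-2,-2 ; -1643

  a_3 = 1·3 + -2·-2 + -2·-2 = 11
  a_4 = 1·11 + -2·3 + -2·-2 = 9
  a_5 = 1·9 + -2·11 + -2·3 = -19
  a_6 = 1·-19 + -2·9 + -2·11 = -59
  a_7 = 1·-59 + -2·-19 + -2·9 = -39
  a_8 = 1·-39 + -2·-59 + -2·-19 = 117
  a_9 = 1·117 + -2·-39 + -2·-59 = 313
  a_10 = 1·313 + -2·117 + -2·-39 = 157
  a_11 = 1·157 + -2·313 + -2·117 = -703
  a_12 = 1·-703 + -2·157 + -2·313 = -1643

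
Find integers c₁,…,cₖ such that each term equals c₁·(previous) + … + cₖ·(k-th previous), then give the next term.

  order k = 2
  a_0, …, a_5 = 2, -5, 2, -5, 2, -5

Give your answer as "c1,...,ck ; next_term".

0,1 ; 2

  a_2 = 0·-5 + 1·2 = 2
  a_3 = 0·2 + 1·-5 = -5
  a_4 = 0·-5 + 1·2 = 2
  a_5 = 0·2 + 1·-5 = -5
  a_6 = 0·-5 + 1·2 = 2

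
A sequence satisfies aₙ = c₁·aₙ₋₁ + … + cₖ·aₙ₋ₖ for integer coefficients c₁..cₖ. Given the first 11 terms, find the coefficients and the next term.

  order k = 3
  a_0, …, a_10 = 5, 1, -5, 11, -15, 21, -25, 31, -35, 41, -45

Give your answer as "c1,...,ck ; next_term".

-1,1,1 ; 51

  a_3 = -1·-5 + 1·1 + 1·5 = 11
  a_4 = -1·11 + 1·-5 + 1·1 = -15
  a_5 = -1·-15 + 1·11 + 1·-5 = 21
  a_6 = -1·21 + 1·-15 + 1·11 = -25
  a_7 = -1·-25 + 1·21 + 1·-15 = 31
  a_8 = -1·31 + 1·-25 + 1·21 = -35
  a_9 = -1·-35 + 1·31 + 1·-25 = 41
  a_10 = -1·41 + 1·-35 + 1·31 = -45
  a_11 = -1·-45 + 1·41 + 1·-35 = 51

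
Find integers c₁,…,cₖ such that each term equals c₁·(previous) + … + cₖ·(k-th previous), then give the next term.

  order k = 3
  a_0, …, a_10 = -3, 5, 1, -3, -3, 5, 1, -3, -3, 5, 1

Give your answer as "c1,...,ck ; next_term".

  a_3 = -1·1 + -1·5 + -1·-3 = -3
  a_4 = -1·-3 + -1·1 + -1·5 = -3
  a_5 = -1·-3 + -1·-3 + -1·1 = 5
  a_6 = -1·5 + -1·-3 + -1·-3 = 1
  a_7 = -1·1 + -1·5 + -1·-3 = -3
  a_8 = -1·-3 + -1·1 + -1·5 = -3
  a_9 = -1·-3 + -1·-3 + -1·1 = 5
  a_10 = -1·5 + -1·-3 + -1·-3 = 1
  a_11 = -1·1 + -1·5 + -1·-3 = -3

-1,-1,-1 ; -3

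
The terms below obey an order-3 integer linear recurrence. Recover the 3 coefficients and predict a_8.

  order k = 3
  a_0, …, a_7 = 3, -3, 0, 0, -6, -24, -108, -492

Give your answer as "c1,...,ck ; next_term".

4,2,2 ; -2232

  a_3 = 4·0 + 2·-3 + 2·3 = 0
  a_4 = 4·0 + 2·0 + 2·-3 = -6
  a_5 = 4·-6 + 2·0 + 2·0 = -24
  a_6 = 4·-24 + 2·-6 + 2·0 = -108
  a_7 = 4·-108 + 2·-24 + 2·-6 = -492
  a_8 = 4·-492 + 2·-108 + 2·-24 = -2232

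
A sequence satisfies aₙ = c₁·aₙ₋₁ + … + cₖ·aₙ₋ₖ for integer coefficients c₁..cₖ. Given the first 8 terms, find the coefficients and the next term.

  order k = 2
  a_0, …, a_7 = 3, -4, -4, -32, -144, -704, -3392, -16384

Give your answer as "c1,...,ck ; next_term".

4,4 ; -79104

  a_2 = 4·-4 + 4·3 = -4
  a_3 = 4·-4 + 4·-4 = -32
  a_4 = 4·-32 + 4·-4 = -144
  a_5 = 4·-144 + 4·-32 = -704
  a_6 = 4·-704 + 4·-144 = -3392
  a_7 = 4·-3392 + 4·-704 = -16384
  a_8 = 4·-16384 + 4·-3392 = -79104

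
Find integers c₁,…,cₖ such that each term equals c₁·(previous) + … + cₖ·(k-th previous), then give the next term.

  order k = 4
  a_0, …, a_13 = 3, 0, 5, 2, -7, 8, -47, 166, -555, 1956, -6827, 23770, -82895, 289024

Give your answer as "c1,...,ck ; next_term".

-3,1,-3,-2 ; -1007623

  a_4 = -3·2 + 1·5 + -3·0 + -2·3 = -7
  a_5 = -3·-7 + 1·2 + -3·5 + -2·0 = 8
  a_6 = -3·8 + 1·-7 + -3·2 + -2·5 = -47
  a_7 = -3·-47 + 1·8 + -3·-7 + -2·2 = 166
  a_8 = -3·166 + 1·-47 + -3·8 + -2·-7 = -555
  a_9 = -3·-555 + 1·166 + -3·-47 + -2·8 = 1956
  a_10 = -3·1956 + 1·-555 + -3·166 + -2·-47 = -6827
  a_11 = -3·-6827 + 1·1956 + -3·-555 + -2·166 = 23770
  a_12 = -3·23770 + 1·-6827 + -3·1956 + -2·-555 = -82895
  a_13 = -3·-82895 + 1·23770 + -3·-6827 + -2·1956 = 289024
  a_14 = -3·289024 + 1·-82895 + -3·23770 + -2·-6827 = -1007623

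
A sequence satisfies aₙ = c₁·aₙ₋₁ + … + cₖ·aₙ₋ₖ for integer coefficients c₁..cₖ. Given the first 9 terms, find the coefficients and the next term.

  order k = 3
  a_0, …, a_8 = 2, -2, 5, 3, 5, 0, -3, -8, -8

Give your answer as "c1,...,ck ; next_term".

1,0,-1 ; -5

  a_3 = 1·5 + 0·-2 + -1·2 = 3
  a_4 = 1·3 + 0·5 + -1·-2 = 5
  a_5 = 1·5 + 0·3 + -1·5 = 0
  a_6 = 1·0 + 0·5 + -1·3 = -3
  a_7 = 1·-3 + 0·0 + -1·5 = -8
  a_8 = 1·-8 + 0·-3 + -1·0 = -8
  a_9 = 1·-8 + 0·-8 + -1·-3 = -5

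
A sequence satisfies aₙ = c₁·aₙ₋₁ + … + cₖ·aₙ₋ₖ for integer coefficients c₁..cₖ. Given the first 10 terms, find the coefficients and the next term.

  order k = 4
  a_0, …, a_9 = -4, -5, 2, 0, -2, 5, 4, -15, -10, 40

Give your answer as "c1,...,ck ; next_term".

  a_4 = 0·0 + -3·2 + 0·-5 + -1·-4 = -2
  a_5 = 0·-2 + -3·0 + 0·2 + -1·-5 = 5
  a_6 = 0·5 + -3·-2 + 0·0 + -1·2 = 4
  a_7 = 0·4 + -3·5 + 0·-2 + -1·0 = -15
  a_8 = 0·-15 + -3·4 + 0·5 + -1·-2 = -10
  a_9 = 0·-10 + -3·-15 + 0·4 + -1·5 = 40
  a_10 = 0·40 + -3·-10 + 0·-15 + -1·4 = 26

0,-3,0,-1 ; 26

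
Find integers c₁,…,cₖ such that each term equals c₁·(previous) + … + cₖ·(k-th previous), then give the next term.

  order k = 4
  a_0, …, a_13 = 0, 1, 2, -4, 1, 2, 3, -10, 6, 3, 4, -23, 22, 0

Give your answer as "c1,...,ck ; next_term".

-1,-1,-1,1 ; 5

  a_4 = -1·-4 + -1·2 + -1·1 + 1·0 = 1
  a_5 = -1·1 + -1·-4 + -1·2 + 1·1 = 2
  a_6 = -1·2 + -1·1 + -1·-4 + 1·2 = 3
  a_7 = -1·3 + -1·2 + -1·1 + 1·-4 = -10
  a_8 = -1·-10 + -1·3 + -1·2 + 1·1 = 6
  a_9 = -1·6 + -1·-10 + -1·3 + 1·2 = 3
  a_10 = -1·3 + -1·6 + -1·-10 + 1·3 = 4
  a_11 = -1·4 + -1·3 + -1·6 + 1·-10 = -23
  a_12 = -1·-23 + -1·4 + -1·3 + 1·6 = 22
  a_13 = -1·22 + -1·-23 + -1·4 + 1·3 = 0
  a_14 = -1·0 + -1·22 + -1·-23 + 1·4 = 5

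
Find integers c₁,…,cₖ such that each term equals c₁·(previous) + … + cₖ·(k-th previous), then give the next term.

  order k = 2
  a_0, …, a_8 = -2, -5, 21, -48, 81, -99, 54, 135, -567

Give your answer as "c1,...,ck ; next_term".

-3,-3 ; 1296

  a_2 = -3·-5 + -3·-2 = 21
  a_3 = -3·21 + -3·-5 = -48
  a_4 = -3·-48 + -3·21 = 81
  a_5 = -3·81 + -3·-48 = -99
  a_6 = -3·-99 + -3·81 = 54
  a_7 = -3·54 + -3·-99 = 135
  a_8 = -3·135 + -3·54 = -567
  a_9 = -3·-567 + -3·135 = 1296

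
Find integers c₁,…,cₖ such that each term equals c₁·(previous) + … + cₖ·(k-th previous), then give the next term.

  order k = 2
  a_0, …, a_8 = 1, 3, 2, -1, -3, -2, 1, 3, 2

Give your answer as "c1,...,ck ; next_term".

  a_2 = 1·3 + -1·1 = 2
  a_3 = 1·2 + -1·3 = -1
  a_4 = 1·-1 + -1·2 = -3
  a_5 = 1·-3 + -1·-1 = -2
  a_6 = 1·-2 + -1·-3 = 1
  a_7 = 1·1 + -1·-2 = 3
  a_8 = 1·3 + -1·1 = 2
  a_9 = 1·2 + -1·3 = -1

1,-1 ; -1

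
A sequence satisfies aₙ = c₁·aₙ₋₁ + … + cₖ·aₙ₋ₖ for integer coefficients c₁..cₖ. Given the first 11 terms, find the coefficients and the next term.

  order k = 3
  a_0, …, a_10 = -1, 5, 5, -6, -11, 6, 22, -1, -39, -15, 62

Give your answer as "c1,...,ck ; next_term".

1,-2,1 ; 53

  a_3 = 1·5 + -2·5 + 1·-1 = -6
  a_4 = 1·-6 + -2·5 + 1·5 = -11
  a_5 = 1·-11 + -2·-6 + 1·5 = 6
  a_6 = 1·6 + -2·-11 + 1·-6 = 22
  a_7 = 1·22 + -2·6 + 1·-11 = -1
  a_8 = 1·-1 + -2·22 + 1·6 = -39
  a_9 = 1·-39 + -2·-1 + 1·22 = -15
  a_10 = 1·-15 + -2·-39 + 1·-1 = 62
  a_11 = 1·62 + -2·-15 + 1·-39 = 53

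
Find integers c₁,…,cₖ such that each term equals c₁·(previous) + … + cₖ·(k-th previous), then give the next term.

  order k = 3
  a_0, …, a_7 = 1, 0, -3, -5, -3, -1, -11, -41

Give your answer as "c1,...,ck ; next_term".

3,-4,4 ; -83

  a_3 = 3·-3 + -4·0 + 4·1 = -5
  a_4 = 3·-5 + -4·-3 + 4·0 = -3
  a_5 = 3·-3 + -4·-5 + 4·-3 = -1
  a_6 = 3·-1 + -4·-3 + 4·-5 = -11
  a_7 = 3·-11 + -4·-1 + 4·-3 = -41
  a_8 = 3·-41 + -4·-11 + 4·-1 = -83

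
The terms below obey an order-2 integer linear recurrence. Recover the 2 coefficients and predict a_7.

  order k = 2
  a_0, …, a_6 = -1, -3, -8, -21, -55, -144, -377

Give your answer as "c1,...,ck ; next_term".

  a_2 = 3·-3 + -1·-1 = -8
  a_3 = 3·-8 + -1·-3 = -21
  a_4 = 3·-21 + -1·-8 = -55
  a_5 = 3·-55 + -1·-21 = -144
  a_6 = 3·-144 + -1·-55 = -377
  a_7 = 3·-377 + -1·-144 = -987

3,-1 ; -987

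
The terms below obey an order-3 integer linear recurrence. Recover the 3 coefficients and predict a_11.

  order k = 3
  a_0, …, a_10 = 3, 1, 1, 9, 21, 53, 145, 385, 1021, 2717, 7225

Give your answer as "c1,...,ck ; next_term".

  a_3 = 2·1 + 1·1 + 2·3 = 9
  a_4 = 2·9 + 1·1 + 2·1 = 21
  a_5 = 2·21 + 1·9 + 2·1 = 53
  a_6 = 2·53 + 1·21 + 2·9 = 145
  a_7 = 2·145 + 1·53 + 2·21 = 385
  a_8 = 2·385 + 1·145 + 2·53 = 1021
  a_9 = 2·1021 + 1·385 + 2·145 = 2717
  a_10 = 2·2717 + 1·1021 + 2·385 = 7225
  a_11 = 2·7225 + 1·2717 + 2·1021 = 19209

2,1,2 ; 19209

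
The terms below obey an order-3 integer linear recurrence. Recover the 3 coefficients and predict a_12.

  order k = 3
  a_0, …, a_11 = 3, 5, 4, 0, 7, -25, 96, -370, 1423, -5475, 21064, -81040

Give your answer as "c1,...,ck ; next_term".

  a_3 = -3·4 + 3·5 + -1·3 = 0
  a_4 = -3·0 + 3·4 + -1·5 = 7
  a_5 = -3·7 + 3·0 + -1·4 = -25
  a_6 = -3·-25 + 3·7 + -1·0 = 96
  a_7 = -3·96 + 3·-25 + -1·7 = -370
  a_8 = -3·-370 + 3·96 + -1·-25 = 1423
  a_9 = -3·1423 + 3·-370 + -1·96 = -5475
  a_10 = -3·-5475 + 3·1423 + -1·-370 = 21064
  a_11 = -3·21064 + 3·-5475 + -1·1423 = -81040
  a_12 = -3·-81040 + 3·21064 + -1·-5475 = 311787

-3,3,-1 ; 311787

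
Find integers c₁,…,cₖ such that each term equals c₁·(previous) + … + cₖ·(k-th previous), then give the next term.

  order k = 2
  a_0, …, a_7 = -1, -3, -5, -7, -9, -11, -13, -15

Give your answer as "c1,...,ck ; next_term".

2,-1 ; -17

  a_2 = 2·-3 + -1·-1 = -5
  a_3 = 2·-5 + -1·-3 = -7
  a_4 = 2·-7 + -1·-5 = -9
  a_5 = 2·-9 + -1·-7 = -11
  a_6 = 2·-11 + -1·-9 = -13
  a_7 = 2·-13 + -1·-11 = -15
  a_8 = 2·-15 + -1·-13 = -17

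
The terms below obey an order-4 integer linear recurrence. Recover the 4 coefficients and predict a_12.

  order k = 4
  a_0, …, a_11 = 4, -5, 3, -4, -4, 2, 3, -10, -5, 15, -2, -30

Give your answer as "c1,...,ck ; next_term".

0,-1,1,1 ; 12

  a_4 = 0·-4 + -1·3 + 1·-5 + 1·4 = -4
  a_5 = 0·-4 + -1·-4 + 1·3 + 1·-5 = 2
  a_6 = 0·2 + -1·-4 + 1·-4 + 1·3 = 3
  a_7 = 0·3 + -1·2 + 1·-4 + 1·-4 = -10
  a_8 = 0·-10 + -1·3 + 1·2 + 1·-4 = -5
  a_9 = 0·-5 + -1·-10 + 1·3 + 1·2 = 15
  a_10 = 0·15 + -1·-5 + 1·-10 + 1·3 = -2
  a_11 = 0·-2 + -1·15 + 1·-5 + 1·-10 = -30
  a_12 = 0·-30 + -1·-2 + 1·15 + 1·-5 = 12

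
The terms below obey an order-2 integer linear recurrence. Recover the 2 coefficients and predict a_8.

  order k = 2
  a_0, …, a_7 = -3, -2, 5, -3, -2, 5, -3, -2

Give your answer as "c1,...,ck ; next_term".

  a_2 = -1·-2 + -1·-3 = 5
  a_3 = -1·5 + -1·-2 = -3
  a_4 = -1·-3 + -1·5 = -2
  a_5 = -1·-2 + -1·-3 = 5
  a_6 = -1·5 + -1·-2 = -3
  a_7 = -1·-3 + -1·5 = -2
  a_8 = -1·-2 + -1·-3 = 5

-1,-1 ; 5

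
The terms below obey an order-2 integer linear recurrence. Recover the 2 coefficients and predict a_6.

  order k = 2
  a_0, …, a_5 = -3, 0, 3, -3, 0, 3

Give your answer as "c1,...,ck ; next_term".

  a_2 = -1·0 + -1·-3 = 3
  a_3 = -1·3 + -1·0 = -3
  a_4 = -1·-3 + -1·3 = 0
  a_5 = -1·0 + -1·-3 = 3
  a_6 = -1·3 + -1·0 = -3

-1,-1 ; -3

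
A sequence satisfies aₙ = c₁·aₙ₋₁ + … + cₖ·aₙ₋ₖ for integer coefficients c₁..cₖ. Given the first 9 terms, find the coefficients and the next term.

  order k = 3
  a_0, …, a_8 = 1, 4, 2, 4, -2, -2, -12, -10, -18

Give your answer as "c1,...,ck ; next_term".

  a_3 = 1·2 + 1·4 + -2·1 = 4
  a_4 = 1·4 + 1·2 + -2·4 = -2
  a_5 = 1·-2 + 1·4 + -2·2 = -2
  a_6 = 1·-2 + 1·-2 + -2·4 = -12
  a_7 = 1·-12 + 1·-2 + -2·-2 = -10
  a_8 = 1·-10 + 1·-12 + -2·-2 = -18
  a_9 = 1·-18 + 1·-10 + -2·-12 = -4

1,1,-2 ; -4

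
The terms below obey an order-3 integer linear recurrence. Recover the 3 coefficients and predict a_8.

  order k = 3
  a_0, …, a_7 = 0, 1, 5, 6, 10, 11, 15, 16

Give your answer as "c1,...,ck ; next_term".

  a_3 = 1·5 + 1·1 + -1·0 = 6
  a_4 = 1·6 + 1·5 + -1·1 = 10
  a_5 = 1·10 + 1·6 + -1·5 = 11
  a_6 = 1·11 + 1·10 + -1·6 = 15
  a_7 = 1·15 + 1·11 + -1·10 = 16
  a_8 = 1·16 + 1·15 + -1·11 = 20

1,1,-1 ; 20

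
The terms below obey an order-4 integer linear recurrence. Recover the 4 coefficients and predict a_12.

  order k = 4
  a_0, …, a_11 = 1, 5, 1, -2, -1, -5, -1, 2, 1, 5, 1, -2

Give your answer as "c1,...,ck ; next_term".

  a_4 = 0·-2 + 0·1 + 0·5 + -1·1 = -1
  a_5 = 0·-1 + 0·-2 + 0·1 + -1·5 = -5
  a_6 = 0·-5 + 0·-1 + 0·-2 + -1·1 = -1
  a_7 = 0·-1 + 0·-5 + 0·-1 + -1·-2 = 2
  a_8 = 0·2 + 0·-1 + 0·-5 + -1·-1 = 1
  a_9 = 0·1 + 0·2 + 0·-1 + -1·-5 = 5
  a_10 = 0·5 + 0·1 + 0·2 + -1·-1 = 1
  a_11 = 0·1 + 0·5 + 0·1 + -1·2 = -2
  a_12 = 0·-2 + 0·1 + 0·5 + -1·1 = -1

0,0,0,-1 ; -1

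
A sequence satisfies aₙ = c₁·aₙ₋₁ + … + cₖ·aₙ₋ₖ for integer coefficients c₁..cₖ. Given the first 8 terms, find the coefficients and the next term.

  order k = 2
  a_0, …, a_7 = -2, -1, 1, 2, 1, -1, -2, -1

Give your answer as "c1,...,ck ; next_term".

1,-1 ; 1

  a_2 = 1·-1 + -1·-2 = 1
  a_3 = 1·1 + -1·-1 = 2
  a_4 = 1·2 + -1·1 = 1
  a_5 = 1·1 + -1·2 = -1
  a_6 = 1·-1 + -1·1 = -2
  a_7 = 1·-2 + -1·-1 = -1
  a_8 = 1·-1 + -1·-2 = 1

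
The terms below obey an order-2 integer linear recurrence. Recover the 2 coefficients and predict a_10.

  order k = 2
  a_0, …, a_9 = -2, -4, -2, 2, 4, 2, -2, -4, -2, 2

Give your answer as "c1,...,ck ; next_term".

1,-1 ; 4

  a_2 = 1·-4 + -1·-2 = -2
  a_3 = 1·-2 + -1·-4 = 2
  a_4 = 1·2 + -1·-2 = 4
  a_5 = 1·4 + -1·2 = 2
  a_6 = 1·2 + -1·4 = -2
  a_7 = 1·-2 + -1·2 = -4
  a_8 = 1·-4 + -1·-2 = -2
  a_9 = 1·-2 + -1·-4 = 2
  a_10 = 1·2 + -1·-2 = 4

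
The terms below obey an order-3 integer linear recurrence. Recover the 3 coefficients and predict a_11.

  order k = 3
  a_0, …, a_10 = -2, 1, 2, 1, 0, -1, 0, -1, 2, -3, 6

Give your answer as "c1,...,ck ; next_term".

  a_3 = -1·2 + 1·1 + -1·-2 = 1
  a_4 = -1·1 + 1·2 + -1·1 = 0
  a_5 = -1·0 + 1·1 + -1·2 = -1
  a_6 = -1·-1 + 1·0 + -1·1 = 0
  a_7 = -1·0 + 1·-1 + -1·0 = -1
  a_8 = -1·-1 + 1·0 + -1·-1 = 2
  a_9 = -1·2 + 1·-1 + -1·0 = -3
  a_10 = -1·-3 + 1·2 + -1·-1 = 6
  a_11 = -1·6 + 1·-3 + -1·2 = -11

-1,1,-1 ; -11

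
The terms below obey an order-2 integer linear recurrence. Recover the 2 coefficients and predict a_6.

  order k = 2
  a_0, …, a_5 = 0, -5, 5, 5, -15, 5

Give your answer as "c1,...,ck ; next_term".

  a_2 = -1·-5 + -2·0 = 5
  a_3 = -1·5 + -2·-5 = 5
  a_4 = -1·5 + -2·5 = -15
  a_5 = -1·-15 + -2·5 = 5
  a_6 = -1·5 + -2·-15 = 25

-1,-2 ; 25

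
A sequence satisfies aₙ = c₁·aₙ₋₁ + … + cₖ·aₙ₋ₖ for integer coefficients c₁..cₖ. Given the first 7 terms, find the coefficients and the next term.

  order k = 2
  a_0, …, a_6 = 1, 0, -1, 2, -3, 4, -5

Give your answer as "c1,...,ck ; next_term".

-2,-1 ; 6

  a_2 = -2·0 + -1·1 = -1
  a_3 = -2·-1 + -1·0 = 2
  a_4 = -2·2 + -1·-1 = -3
  a_5 = -2·-3 + -1·2 = 4
  a_6 = -2·4 + -1·-3 = -5
  a_7 = -2·-5 + -1·4 = 6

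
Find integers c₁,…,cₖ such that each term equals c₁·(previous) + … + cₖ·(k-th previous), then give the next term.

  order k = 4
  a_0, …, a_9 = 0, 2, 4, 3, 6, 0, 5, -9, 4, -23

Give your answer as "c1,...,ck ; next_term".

  a_4 = 0·3 + 2·4 + -1·2 + -1·0 = 6
  a_5 = 0·6 + 2·3 + -1·4 + -1·2 = 0
  a_6 = 0·0 + 2·6 + -1·3 + -1·4 = 5
  a_7 = 0·5 + 2·0 + -1·6 + -1·3 = -9
  a_8 = 0·-9 + 2·5 + -1·0 + -1·6 = 4
  a_9 = 0·4 + 2·-9 + -1·5 + -1·0 = -23
  a_10 = 0·-23 + 2·4 + -1·-9 + -1·5 = 12

0,2,-1,-1 ; 12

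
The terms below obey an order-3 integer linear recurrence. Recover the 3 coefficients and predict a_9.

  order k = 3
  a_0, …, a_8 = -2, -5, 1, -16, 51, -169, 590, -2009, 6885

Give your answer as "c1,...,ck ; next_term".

  a_3 = -2·1 + 4·-5 + -3·-2 = -16
  a_4 = -2·-16 + 4·1 + -3·-5 = 51
  a_5 = -2·51 + 4·-16 + -3·1 = -169
  a_6 = -2·-169 + 4·51 + -3·-16 = 590
  a_7 = -2·590 + 4·-169 + -3·51 = -2009
  a_8 = -2·-2009 + 4·590 + -3·-169 = 6885
  a_9 = -2·6885 + 4·-2009 + -3·590 = -23576

-2,4,-3 ; -23576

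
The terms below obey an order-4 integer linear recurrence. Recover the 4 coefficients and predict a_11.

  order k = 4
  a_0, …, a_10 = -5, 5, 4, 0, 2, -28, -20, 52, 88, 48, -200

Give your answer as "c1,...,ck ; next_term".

0,-2,-2,-4 ; -480

  a_4 = 0·0 + -2·4 + -2·5 + -4·-5 = 2
  a_5 = 0·2 + -2·0 + -2·4 + -4·5 = -28
  a_6 = 0·-28 + -2·2 + -2·0 + -4·4 = -20
  a_7 = 0·-20 + -2·-28 + -2·2 + -4·0 = 52
  a_8 = 0·52 + -2·-20 + -2·-28 + -4·2 = 88
  a_9 = 0·88 + -2·52 + -2·-20 + -4·-28 = 48
  a_10 = 0·48 + -2·88 + -2·52 + -4·-20 = -200
  a_11 = 0·-200 + -2·48 + -2·88 + -4·52 = -480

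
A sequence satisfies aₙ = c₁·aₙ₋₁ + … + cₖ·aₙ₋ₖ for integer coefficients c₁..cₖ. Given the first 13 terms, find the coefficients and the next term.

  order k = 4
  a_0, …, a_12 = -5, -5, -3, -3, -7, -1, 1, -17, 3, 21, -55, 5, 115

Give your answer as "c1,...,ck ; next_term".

0,-1,3,-1 ; -191

  a_4 = 0·-3 + -1·-3 + 3·-5 + -1·-5 = -7
  a_5 = 0·-7 + -1·-3 + 3·-3 + -1·-5 = -1
  a_6 = 0·-1 + -1·-7 + 3·-3 + -1·-3 = 1
  a_7 = 0·1 + -1·-1 + 3·-7 + -1·-3 = -17
  a_8 = 0·-17 + -1·1 + 3·-1 + -1·-7 = 3
  a_9 = 0·3 + -1·-17 + 3·1 + -1·-1 = 21
  a_10 = 0·21 + -1·3 + 3·-17 + -1·1 = -55
  a_11 = 0·-55 + -1·21 + 3·3 + -1·-17 = 5
  a_12 = 0·5 + -1·-55 + 3·21 + -1·3 = 115
  a_13 = 0·115 + -1·5 + 3·-55 + -1·21 = -191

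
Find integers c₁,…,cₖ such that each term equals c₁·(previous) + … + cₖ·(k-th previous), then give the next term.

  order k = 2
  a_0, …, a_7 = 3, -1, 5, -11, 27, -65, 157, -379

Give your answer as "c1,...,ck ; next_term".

  a_2 = -2·-1 + 1·3 = 5
  a_3 = -2·5 + 1·-1 = -11
  a_4 = -2·-11 + 1·5 = 27
  a_5 = -2·27 + 1·-11 = -65
  a_6 = -2·-65 + 1·27 = 157
  a_7 = -2·157 + 1·-65 = -379
  a_8 = -2·-379 + 1·157 = 915

-2,1 ; 915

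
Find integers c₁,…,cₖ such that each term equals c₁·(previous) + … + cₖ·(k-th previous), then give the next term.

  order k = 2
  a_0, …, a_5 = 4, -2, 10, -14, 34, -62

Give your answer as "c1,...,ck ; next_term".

-1,2 ; 130

  a_2 = -1·-2 + 2·4 = 10
  a_3 = -1·10 + 2·-2 = -14
  a_4 = -1·-14 + 2·10 = 34
  a_5 = -1·34 + 2·-14 = -62
  a_6 = -1·-62 + 2·34 = 130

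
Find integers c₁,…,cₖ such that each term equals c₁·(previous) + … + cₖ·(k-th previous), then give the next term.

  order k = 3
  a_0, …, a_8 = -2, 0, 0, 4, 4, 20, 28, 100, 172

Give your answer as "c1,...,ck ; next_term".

  a_3 = 1·0 + 4·0 + -2·-2 = 4
  a_4 = 1·4 + 4·0 + -2·0 = 4
  a_5 = 1·4 + 4·4 + -2·0 = 20
  a_6 = 1·20 + 4·4 + -2·4 = 28
  a_7 = 1·28 + 4·20 + -2·4 = 100
  a_8 = 1·100 + 4·28 + -2·20 = 172
  a_9 = 1·172 + 4·100 + -2·28 = 516

1,4,-2 ; 516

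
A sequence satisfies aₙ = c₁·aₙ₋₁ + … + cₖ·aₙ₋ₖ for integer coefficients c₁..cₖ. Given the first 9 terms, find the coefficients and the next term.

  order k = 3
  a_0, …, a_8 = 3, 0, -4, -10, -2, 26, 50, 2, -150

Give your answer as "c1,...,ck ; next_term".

  a_3 = 1·-4 + -2·0 + -2·3 = -10
  a_4 = 1·-10 + -2·-4 + -2·0 = -2
  a_5 = 1·-2 + -2·-10 + -2·-4 = 26
  a_6 = 1·26 + -2·-2 + -2·-10 = 50
  a_7 = 1·50 + -2·26 + -2·-2 = 2
  a_8 = 1·2 + -2·50 + -2·26 = -150
  a_9 = 1·-150 + -2·2 + -2·50 = -254

1,-2,-2 ; -254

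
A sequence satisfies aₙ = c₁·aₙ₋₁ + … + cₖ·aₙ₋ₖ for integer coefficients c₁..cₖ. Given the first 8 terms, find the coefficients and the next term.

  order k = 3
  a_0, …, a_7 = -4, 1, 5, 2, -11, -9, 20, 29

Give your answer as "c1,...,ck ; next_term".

  a_3 = 0·5 + -2·1 + -1·-4 = 2
  a_4 = 0·2 + -2·5 + -1·1 = -11
  a_5 = 0·-11 + -2·2 + -1·5 = -9
  a_6 = 0·-9 + -2·-11 + -1·2 = 20
  a_7 = 0·20 + -2·-9 + -1·-11 = 29
  a_8 = 0·29 + -2·20 + -1·-9 = -31

0,-2,-1 ; -31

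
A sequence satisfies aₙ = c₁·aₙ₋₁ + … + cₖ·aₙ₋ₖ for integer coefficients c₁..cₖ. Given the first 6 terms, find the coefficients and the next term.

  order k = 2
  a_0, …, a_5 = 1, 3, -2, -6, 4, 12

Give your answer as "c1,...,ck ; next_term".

0,-2 ; -8

  a_2 = 0·3 + -2·1 = -2
  a_3 = 0·-2 + -2·3 = -6
  a_4 = 0·-6 + -2·-2 = 4
  a_5 = 0·4 + -2·-6 = 12
  a_6 = 0·12 + -2·4 = -8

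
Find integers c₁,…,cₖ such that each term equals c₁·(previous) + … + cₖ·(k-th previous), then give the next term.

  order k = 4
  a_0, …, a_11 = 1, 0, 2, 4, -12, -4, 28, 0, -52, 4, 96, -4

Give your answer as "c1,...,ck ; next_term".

  a_4 = -1·4 + -3·2 + -2·0 + -2·1 = -12
  a_5 = -1·-12 + -3·4 + -2·2 + -2·0 = -4
  a_6 = -1·-4 + -3·-12 + -2·4 + -2·2 = 28
  a_7 = -1·28 + -3·-4 + -2·-12 + -2·4 = 0
  a_8 = -1·0 + -3·28 + -2·-4 + -2·-12 = -52
  a_9 = -1·-52 + -3·0 + -2·28 + -2·-4 = 4
  a_10 = -1·4 + -3·-52 + -2·0 + -2·28 = 96
  a_11 = -1·96 + -3·4 + -2·-52 + -2·0 = -4
  a_12 = -1·-4 + -3·96 + -2·4 + -2·-52 = -188

-1,-3,-2,-2 ; -188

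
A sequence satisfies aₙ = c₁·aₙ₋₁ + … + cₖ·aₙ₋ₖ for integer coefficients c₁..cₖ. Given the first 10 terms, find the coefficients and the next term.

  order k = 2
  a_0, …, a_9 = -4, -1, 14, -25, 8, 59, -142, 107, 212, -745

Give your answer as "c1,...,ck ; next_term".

  a_2 = -2·-1 + -3·-4 = 14
  a_3 = -2·14 + -3·-1 = -25
  a_4 = -2·-25 + -3·14 = 8
  a_5 = -2·8 + -3·-25 = 59
  a_6 = -2·59 + -3·8 = -142
  a_7 = -2·-142 + -3·59 = 107
  a_8 = -2·107 + -3·-142 = 212
  a_9 = -2·212 + -3·107 = -745
  a_10 = -2·-745 + -3·212 = 854

-2,-3 ; 854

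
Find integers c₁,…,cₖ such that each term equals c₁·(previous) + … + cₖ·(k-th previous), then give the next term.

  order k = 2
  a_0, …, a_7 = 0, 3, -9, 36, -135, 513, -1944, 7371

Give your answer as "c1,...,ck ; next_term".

-3,3 ; -27945

  a_2 = -3·3 + 3·0 = -9
  a_3 = -3·-9 + 3·3 = 36
  a_4 = -3·36 + 3·-9 = -135
  a_5 = -3·-135 + 3·36 = 513
  a_6 = -3·513 + 3·-135 = -1944
  a_7 = -3·-1944 + 3·513 = 7371
  a_8 = -3·7371 + 3·-1944 = -27945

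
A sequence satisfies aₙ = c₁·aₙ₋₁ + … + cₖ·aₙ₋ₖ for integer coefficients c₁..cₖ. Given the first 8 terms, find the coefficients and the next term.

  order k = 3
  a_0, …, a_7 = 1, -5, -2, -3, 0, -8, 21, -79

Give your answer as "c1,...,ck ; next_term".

  a_3 = -3·-2 + 2·-5 + 1·1 = -3
  a_4 = -3·-3 + 2·-2 + 1·-5 = 0
  a_5 = -3·0 + 2·-3 + 1·-2 = -8
  a_6 = -3·-8 + 2·0 + 1·-3 = 21
  a_7 = -3·21 + 2·-8 + 1·0 = -79
  a_8 = -3·-79 + 2·21 + 1·-8 = 271

-3,2,1 ; 271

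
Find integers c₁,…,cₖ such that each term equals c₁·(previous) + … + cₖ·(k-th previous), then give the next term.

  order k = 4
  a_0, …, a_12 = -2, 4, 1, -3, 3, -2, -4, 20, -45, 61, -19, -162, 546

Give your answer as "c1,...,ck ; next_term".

  a_4 = -3·-3 + -4·1 + -1·4 + -1·-2 = 3
  a_5 = -3·3 + -4·-3 + -1·1 + -1·4 = -2
  a_6 = -3·-2 + -4·3 + -1·-3 + -1·1 = -4
  a_7 = -3·-4 + -4·-2 + -1·3 + -1·-3 = 20
  a_8 = -3·20 + -4·-4 + -1·-2 + -1·3 = -45
  a_9 = -3·-45 + -4·20 + -1·-4 + -1·-2 = 61
  a_10 = -3·61 + -4·-45 + -1·20 + -1·-4 = -19
  a_11 = -3·-19 + -4·61 + -1·-45 + -1·20 = -162
  a_12 = -3·-162 + -4·-19 + -1·61 + -1·-45 = 546
  a_13 = -3·546 + -4·-162 + -1·-19 + -1·61 = -1032

-3,-4,-1,-1 ; -1032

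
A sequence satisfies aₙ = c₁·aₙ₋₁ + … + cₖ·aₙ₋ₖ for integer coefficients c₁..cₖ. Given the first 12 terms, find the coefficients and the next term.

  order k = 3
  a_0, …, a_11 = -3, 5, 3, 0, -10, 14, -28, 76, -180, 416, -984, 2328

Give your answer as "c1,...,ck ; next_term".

  a_3 = -2·3 + 0·5 + -2·-3 = 0
  a_4 = -2·0 + 0·3 + -2·5 = -10
  a_5 = -2·-10 + 0·0 + -2·3 = 14
  a_6 = -2·14 + 0·-10 + -2·0 = -28
  a_7 = -2·-28 + 0·14 + -2·-10 = 76
  a_8 = -2·76 + 0·-28 + -2·14 = -180
  a_9 = -2·-180 + 0·76 + -2·-28 = 416
  a_10 = -2·416 + 0·-180 + -2·76 = -984
  a_11 = -2·-984 + 0·416 + -2·-180 = 2328
  a_12 = -2·2328 + 0·-984 + -2·416 = -5488

-2,0,-2 ; -5488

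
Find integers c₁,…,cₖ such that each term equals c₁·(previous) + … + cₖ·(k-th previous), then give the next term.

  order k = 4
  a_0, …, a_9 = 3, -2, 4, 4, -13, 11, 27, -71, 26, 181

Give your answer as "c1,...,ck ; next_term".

-1,-2,2,1 ; -348

  a_4 = -1·4 + -2·4 + 2·-2 + 1·3 = -13
  a_5 = -1·-13 + -2·4 + 2·4 + 1·-2 = 11
  a_6 = -1·11 + -2·-13 + 2·4 + 1·4 = 27
  a_7 = -1·27 + -2·11 + 2·-13 + 1·4 = -71
  a_8 = -1·-71 + -2·27 + 2·11 + 1·-13 = 26
  a_9 = -1·26 + -2·-71 + 2·27 + 1·11 = 181
  a_10 = -1·181 + -2·26 + 2·-71 + 1·27 = -348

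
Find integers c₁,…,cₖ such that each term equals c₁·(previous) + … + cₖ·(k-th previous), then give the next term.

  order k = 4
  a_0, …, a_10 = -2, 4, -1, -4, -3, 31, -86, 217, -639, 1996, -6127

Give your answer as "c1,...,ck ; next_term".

-3,-1,-2,4 ; 18531

  a_4 = -3·-4 + -1·-1 + -2·4 + 4·-2 = -3
  a_5 = -3·-3 + -1·-4 + -2·-1 + 4·4 = 31
  a_6 = -3·31 + -1·-3 + -2·-4 + 4·-1 = -86
  a_7 = -3·-86 + -1·31 + -2·-3 + 4·-4 = 217
  a_8 = -3·217 + -1·-86 + -2·31 + 4·-3 = -639
  a_9 = -3·-639 + -1·217 + -2·-86 + 4·31 = 1996
  a_10 = -3·1996 + -1·-639 + -2·217 + 4·-86 = -6127
  a_11 = -3·-6127 + -1·1996 + -2·-639 + 4·217 = 18531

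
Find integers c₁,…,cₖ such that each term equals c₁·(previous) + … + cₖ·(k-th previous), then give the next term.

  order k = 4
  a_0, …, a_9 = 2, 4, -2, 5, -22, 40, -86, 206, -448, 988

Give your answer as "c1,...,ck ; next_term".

  a_4 = -2·5 + 0·-2 + -2·4 + -2·2 = -22
  a_5 = -2·-22 + 0·5 + -2·-2 + -2·4 = 40
  a_6 = -2·40 + 0·-22 + -2·5 + -2·-2 = -86
  a_7 = -2·-86 + 0·40 + -2·-22 + -2·5 = 206
  a_8 = -2·206 + 0·-86 + -2·40 + -2·-22 = -448
  a_9 = -2·-448 + 0·206 + -2·-86 + -2·40 = 988
  a_10 = -2·988 + 0·-448 + -2·206 + -2·-86 = -2216

-2,0,-2,-2 ; -2216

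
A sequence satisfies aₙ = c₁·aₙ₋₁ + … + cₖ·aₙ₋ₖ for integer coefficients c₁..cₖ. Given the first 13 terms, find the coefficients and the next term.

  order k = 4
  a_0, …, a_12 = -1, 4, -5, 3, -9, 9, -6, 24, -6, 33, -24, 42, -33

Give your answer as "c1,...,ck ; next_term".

  a_4 = 2·3 + 0·-5 + -3·4 + 3·-1 = -9
  a_5 = 2·-9 + 0·3 + -3·-5 + 3·4 = 9
  a_6 = 2·9 + 0·-9 + -3·3 + 3·-5 = -6
  a_7 = 2·-6 + 0·9 + -3·-9 + 3·3 = 24
  a_8 = 2·24 + 0·-6 + -3·9 + 3·-9 = -6
  a_9 = 2·-6 + 0·24 + -3·-6 + 3·9 = 33
  a_10 = 2·33 + 0·-6 + -3·24 + 3·-6 = -24
  a_11 = 2·-24 + 0·33 + -3·-6 + 3·24 = 42
  a_12 = 2·42 + 0·-24 + -3·33 + 3·-6 = -33
  a_13 = 2·-33 + 0·42 + -3·-24 + 3·33 = 105

2,0,-3,3 ; 105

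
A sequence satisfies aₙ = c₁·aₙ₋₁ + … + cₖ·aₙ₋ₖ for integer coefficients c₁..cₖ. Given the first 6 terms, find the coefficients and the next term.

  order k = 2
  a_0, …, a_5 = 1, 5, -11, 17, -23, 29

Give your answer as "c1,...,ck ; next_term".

-2,-1 ; -35

  a_2 = -2·5 + -1·1 = -11
  a_3 = -2·-11 + -1·5 = 17
  a_4 = -2·17 + -1·-11 = -23
  a_5 = -2·-23 + -1·17 = 29
  a_6 = -2·29 + -1·-23 = -35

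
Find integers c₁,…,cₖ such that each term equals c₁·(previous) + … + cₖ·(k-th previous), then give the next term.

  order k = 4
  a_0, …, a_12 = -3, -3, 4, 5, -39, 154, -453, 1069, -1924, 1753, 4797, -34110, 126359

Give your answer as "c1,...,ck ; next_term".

-4,-4,3,-2 ; -358111

  a_4 = -4·5 + -4·4 + 3·-3 + -2·-3 = -39
  a_5 = -4·-39 + -4·5 + 3·4 + -2·-3 = 154
  a_6 = -4·154 + -4·-39 + 3·5 + -2·4 = -453
  a_7 = -4·-453 + -4·154 + 3·-39 + -2·5 = 1069
  a_8 = -4·1069 + -4·-453 + 3·154 + -2·-39 = -1924
  a_9 = -4·-1924 + -4·1069 + 3·-453 + -2·154 = 1753
  a_10 = -4·1753 + -4·-1924 + 3·1069 + -2·-453 = 4797
  a_11 = -4·4797 + -4·1753 + 3·-1924 + -2·1069 = -34110
  a_12 = -4·-34110 + -4·4797 + 3·1753 + -2·-1924 = 126359
  a_13 = -4·126359 + -4·-34110 + 3·4797 + -2·1753 = -358111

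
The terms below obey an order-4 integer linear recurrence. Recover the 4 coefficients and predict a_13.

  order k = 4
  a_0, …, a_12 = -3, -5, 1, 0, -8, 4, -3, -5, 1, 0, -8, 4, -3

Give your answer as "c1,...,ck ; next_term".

  a_4 = -1·0 + 0·1 + 1·-5 + 1·-3 = -8
  a_5 = -1·-8 + 0·0 + 1·1 + 1·-5 = 4
  a_6 = -1·4 + 0·-8 + 1·0 + 1·1 = -3
  a_7 = -1·-3 + 0·4 + 1·-8 + 1·0 = -5
  a_8 = -1·-5 + 0·-3 + 1·4 + 1·-8 = 1
  a_9 = -1·1 + 0·-5 + 1·-3 + 1·4 = 0
  a_10 = -1·0 + 0·1 + 1·-5 + 1·-3 = -8
  a_11 = -1·-8 + 0·0 + 1·1 + 1·-5 = 4
  a_12 = -1·4 + 0·-8 + 1·0 + 1·1 = -3
  a_13 = -1·-3 + 0·4 + 1·-8 + 1·0 = -5

-1,0,1,1 ; -5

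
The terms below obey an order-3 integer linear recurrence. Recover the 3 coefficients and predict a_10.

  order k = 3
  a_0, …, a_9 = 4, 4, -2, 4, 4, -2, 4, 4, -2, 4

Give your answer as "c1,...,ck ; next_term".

  a_3 = 0·-2 + 0·4 + 1·4 = 4
  a_4 = 0·4 + 0·-2 + 1·4 = 4
  a_5 = 0·4 + 0·4 + 1·-2 = -2
  a_6 = 0·-2 + 0·4 + 1·4 = 4
  a_7 = 0·4 + 0·-2 + 1·4 = 4
  a_8 = 0·4 + 0·4 + 1·-2 = -2
  a_9 = 0·-2 + 0·4 + 1·4 = 4
  a_10 = 0·4 + 0·-2 + 1·4 = 4

0,0,1 ; 4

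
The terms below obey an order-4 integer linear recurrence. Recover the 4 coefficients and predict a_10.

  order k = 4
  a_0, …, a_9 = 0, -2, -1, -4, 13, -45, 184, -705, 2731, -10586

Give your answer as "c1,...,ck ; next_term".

  a_4 = -3·-4 + 3·-1 + -2·-2 + -2·0 = 13
  a_5 = -3·13 + 3·-4 + -2·-1 + -2·-2 = -45
  a_6 = -3·-45 + 3·13 + -2·-4 + -2·-1 = 184
  a_7 = -3·184 + 3·-45 + -2·13 + -2·-4 = -705
  a_8 = -3·-705 + 3·184 + -2·-45 + -2·13 = 2731
  a_9 = -3·2731 + 3·-705 + -2·184 + -2·-45 = -10586
  a_10 = -3·-10586 + 3·2731 + -2·-705 + -2·184 = 40993

-3,3,-2,-2 ; 40993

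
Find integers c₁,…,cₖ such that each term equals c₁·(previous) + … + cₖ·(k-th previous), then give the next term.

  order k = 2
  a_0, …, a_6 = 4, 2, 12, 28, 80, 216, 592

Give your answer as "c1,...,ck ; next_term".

2,2 ; 1616

  a_2 = 2·2 + 2·4 = 12
  a_3 = 2·12 + 2·2 = 28
  a_4 = 2·28 + 2·12 = 80
  a_5 = 2·80 + 2·28 = 216
  a_6 = 2·216 + 2·80 = 592
  a_7 = 2·592 + 2·216 = 1616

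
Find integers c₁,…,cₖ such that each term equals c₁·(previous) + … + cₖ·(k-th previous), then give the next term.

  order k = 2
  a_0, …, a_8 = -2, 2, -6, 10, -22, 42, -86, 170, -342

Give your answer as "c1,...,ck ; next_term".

-1,2 ; 682

  a_2 = -1·2 + 2·-2 = -6
  a_3 = -1·-6 + 2·2 = 10
  a_4 = -1·10 + 2·-6 = -22
  a_5 = -1·-22 + 2·10 = 42
  a_6 = -1·42 + 2·-22 = -86
  a_7 = -1·-86 + 2·42 = 170
  a_8 = -1·170 + 2·-86 = -342
  a_9 = -1·-342 + 2·170 = 682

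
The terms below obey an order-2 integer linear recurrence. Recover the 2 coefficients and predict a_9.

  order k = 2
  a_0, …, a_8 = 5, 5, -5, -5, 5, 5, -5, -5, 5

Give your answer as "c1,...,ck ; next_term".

  a_2 = 0·5 + -1·5 = -5
  a_3 = 0·-5 + -1·5 = -5
  a_4 = 0·-5 + -1·-5 = 5
  a_5 = 0·5 + -1·-5 = 5
  a_6 = 0·5 + -1·5 = -5
  a_7 = 0·-5 + -1·5 = -5
  a_8 = 0·-5 + -1·-5 = 5
  a_9 = 0·5 + -1·-5 = 5

0,-1 ; 5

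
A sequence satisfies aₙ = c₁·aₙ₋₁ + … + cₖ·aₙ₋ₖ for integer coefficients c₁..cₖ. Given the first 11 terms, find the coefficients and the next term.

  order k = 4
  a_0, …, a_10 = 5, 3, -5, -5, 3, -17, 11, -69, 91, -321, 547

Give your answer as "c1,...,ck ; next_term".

-1,3,1,2 ; -1557

  a_4 = -1·-5 + 3·-5 + 1·3 + 2·5 = 3
  a_5 = -1·3 + 3·-5 + 1·-5 + 2·3 = -17
  a_6 = -1·-17 + 3·3 + 1·-5 + 2·-5 = 11
  a_7 = -1·11 + 3·-17 + 1·3 + 2·-5 = -69
  a_8 = -1·-69 + 3·11 + 1·-17 + 2·3 = 91
  a_9 = -1·91 + 3·-69 + 1·11 + 2·-17 = -321
  a_10 = -1·-321 + 3·91 + 1·-69 + 2·11 = 547
  a_11 = -1·547 + 3·-321 + 1·91 + 2·-69 = -1557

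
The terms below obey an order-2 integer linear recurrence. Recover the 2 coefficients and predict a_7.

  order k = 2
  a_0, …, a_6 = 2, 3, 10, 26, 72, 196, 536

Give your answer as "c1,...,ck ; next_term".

2,2 ; 1464

  a_2 = 2·3 + 2·2 = 10
  a_3 = 2·10 + 2·3 = 26
  a_4 = 2·26 + 2·10 = 72
  a_5 = 2·72 + 2·26 = 196
  a_6 = 2·196 + 2·72 = 536
  a_7 = 2·536 + 2·196 = 1464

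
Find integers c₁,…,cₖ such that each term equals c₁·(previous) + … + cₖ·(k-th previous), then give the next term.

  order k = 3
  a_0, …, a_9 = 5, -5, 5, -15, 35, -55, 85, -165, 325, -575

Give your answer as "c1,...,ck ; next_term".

  a_3 = -2·5 + -2·-5 + -3·5 = -15
  a_4 = -2·-15 + -2·5 + -3·-5 = 35
  a_5 = -2·35 + -2·-15 + -3·5 = -55
  a_6 = -2·-55 + -2·35 + -3·-15 = 85
  a_7 = -2·85 + -2·-55 + -3·35 = -165
  a_8 = -2·-165 + -2·85 + -3·-55 = 325
  a_9 = -2·325 + -2·-165 + -3·85 = -575
  a_10 = -2·-575 + -2·325 + -3·-165 = 995

-2,-2,-3 ; 995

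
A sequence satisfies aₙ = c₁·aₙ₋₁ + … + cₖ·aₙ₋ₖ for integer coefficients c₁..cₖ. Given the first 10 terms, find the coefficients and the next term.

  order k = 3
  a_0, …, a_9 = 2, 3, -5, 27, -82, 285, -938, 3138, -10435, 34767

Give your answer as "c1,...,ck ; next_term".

  a_3 = -3·-5 + 2·3 + 3·2 = 27
  a_4 = -3·27 + 2·-5 + 3·3 = -82
  a_5 = -3·-82 + 2·27 + 3·-5 = 285
  a_6 = -3·285 + 2·-82 + 3·27 = -938
  a_7 = -3·-938 + 2·285 + 3·-82 = 3138
  a_8 = -3·3138 + 2·-938 + 3·285 = -10435
  a_9 = -3·-10435 + 2·3138 + 3·-938 = 34767
  a_10 = -3·34767 + 2·-10435 + 3·3138 = -115757

-3,2,3 ; -115757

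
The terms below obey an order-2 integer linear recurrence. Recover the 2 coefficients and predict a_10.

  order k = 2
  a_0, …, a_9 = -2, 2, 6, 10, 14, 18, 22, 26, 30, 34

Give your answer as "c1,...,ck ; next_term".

2,-1 ; 38

  a_2 = 2·2 + -1·-2 = 6
  a_3 = 2·6 + -1·2 = 10
  a_4 = 2·10 + -1·6 = 14
  a_5 = 2·14 + -1·10 = 18
  a_6 = 2·18 + -1·14 = 22
  a_7 = 2·22 + -1·18 = 26
  a_8 = 2·26 + -1·22 = 30
  a_9 = 2·30 + -1·26 = 34
  a_10 = 2·34 + -1·30 = 38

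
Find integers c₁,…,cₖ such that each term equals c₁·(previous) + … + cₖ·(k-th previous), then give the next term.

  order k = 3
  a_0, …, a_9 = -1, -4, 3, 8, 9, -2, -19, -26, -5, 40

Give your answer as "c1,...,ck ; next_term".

  a_3 = 1·3 + -1·-4 + -1·-1 = 8
  a_4 = 1·8 + -1·3 + -1·-4 = 9
  a_5 = 1·9 + -1·8 + -1·3 = -2
  a_6 = 1·-2 + -1·9 + -1·8 = -19
  a_7 = 1·-19 + -1·-2 + -1·9 = -26
  a_8 = 1·-26 + -1·-19 + -1·-2 = -5
  a_9 = 1·-5 + -1·-26 + -1·-19 = 40
  a_10 = 1·40 + -1·-5 + -1·-26 = 71

1,-1,-1 ; 71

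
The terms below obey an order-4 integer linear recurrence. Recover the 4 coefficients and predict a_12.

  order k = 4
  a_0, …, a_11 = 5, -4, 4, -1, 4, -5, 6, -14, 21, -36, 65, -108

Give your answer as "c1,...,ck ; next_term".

-1,1,-1,-1 ; 188

  a_4 = -1·-1 + 1·4 + -1·-4 + -1·5 = 4
  a_5 = -1·4 + 1·-1 + -1·4 + -1·-4 = -5
  a_6 = -1·-5 + 1·4 + -1·-1 + -1·4 = 6
  a_7 = -1·6 + 1·-5 + -1·4 + -1·-1 = -14
  a_8 = -1·-14 + 1·6 + -1·-5 + -1·4 = 21
  a_9 = -1·21 + 1·-14 + -1·6 + -1·-5 = -36
  a_10 = -1·-36 + 1·21 + -1·-14 + -1·6 = 65
  a_11 = -1·65 + 1·-36 + -1·21 + -1·-14 = -108
  a_12 = -1·-108 + 1·65 + -1·-36 + -1·21 = 188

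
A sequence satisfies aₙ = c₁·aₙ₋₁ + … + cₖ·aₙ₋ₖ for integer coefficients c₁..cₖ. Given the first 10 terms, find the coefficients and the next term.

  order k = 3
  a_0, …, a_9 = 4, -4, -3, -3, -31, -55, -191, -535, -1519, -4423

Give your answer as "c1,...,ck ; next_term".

  a_3 = 1·-3 + 4·-4 + 4·4 = -3
  a_4 = 1·-3 + 4·-3 + 4·-4 = -31
  a_5 = 1·-31 + 4·-3 + 4·-3 = -55
  a_6 = 1·-55 + 4·-31 + 4·-3 = -191
  a_7 = 1·-191 + 4·-55 + 4·-31 = -535
  a_8 = 1·-535 + 4·-191 + 4·-55 = -1519
  a_9 = 1·-1519 + 4·-535 + 4·-191 = -4423
  a_10 = 1·-4423 + 4·-1519 + 4·-535 = -12639

1,4,4 ; -12639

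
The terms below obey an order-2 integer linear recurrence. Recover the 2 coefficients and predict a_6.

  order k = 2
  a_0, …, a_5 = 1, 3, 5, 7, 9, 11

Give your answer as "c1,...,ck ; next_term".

  a_2 = 2·3 + -1·1 = 5
  a_3 = 2·5 + -1·3 = 7
  a_4 = 2·7 + -1·5 = 9
  a_5 = 2·9 + -1·7 = 11
  a_6 = 2·11 + -1·9 = 13

2,-1 ; 13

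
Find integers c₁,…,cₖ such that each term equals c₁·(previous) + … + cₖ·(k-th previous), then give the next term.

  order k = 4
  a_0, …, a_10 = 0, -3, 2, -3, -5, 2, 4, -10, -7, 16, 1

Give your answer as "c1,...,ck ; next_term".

  a_4 = 0·-3 + -1·2 + 1·-3 + 1·0 = -5
  a_5 = 0·-5 + -1·-3 + 1·2 + 1·-3 = 2
  a_6 = 0·2 + -1·-5 + 1·-3 + 1·2 = 4
  a_7 = 0·4 + -1·2 + 1·-5 + 1·-3 = -10
  a_8 = 0·-10 + -1·4 + 1·2 + 1·-5 = -7
  a_9 = 0·-7 + -1·-10 + 1·4 + 1·2 = 16
  a_10 = 0·16 + -1·-7 + 1·-10 + 1·4 = 1
  a_11 = 0·1 + -1·16 + 1·-7 + 1·-10 = -33

0,-1,1,1 ; -33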